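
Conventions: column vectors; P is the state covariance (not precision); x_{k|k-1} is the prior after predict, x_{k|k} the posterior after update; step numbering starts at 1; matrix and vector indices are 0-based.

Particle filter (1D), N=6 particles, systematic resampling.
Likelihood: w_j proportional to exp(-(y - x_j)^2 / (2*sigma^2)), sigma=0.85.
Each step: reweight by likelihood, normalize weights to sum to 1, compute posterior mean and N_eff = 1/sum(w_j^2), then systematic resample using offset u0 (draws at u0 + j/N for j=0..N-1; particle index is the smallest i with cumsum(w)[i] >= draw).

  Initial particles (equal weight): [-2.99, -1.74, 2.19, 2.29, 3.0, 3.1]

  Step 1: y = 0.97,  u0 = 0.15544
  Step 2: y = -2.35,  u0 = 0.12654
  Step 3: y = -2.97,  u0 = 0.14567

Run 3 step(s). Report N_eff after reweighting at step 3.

N_eff = 5.3595

step 1: w=[0.0000, 0.0081, 0.4675, 0.3921, 0.0756, 0.0567]  mean=2.3100  Neff=2.6229  idx=[2, 2, 3, 3, 3, 5]
step 2: w=[0.2785, 0.2785, 0.1475, 0.1475, 0.1475, 0.0005]  mean=2.2347  Neff=4.5379  idx=[0, 1, 1, 2, 3, 4]
step 3: w=[0.2243, 0.2243, 0.2243, 0.1090, 0.1090, 0.1090]  mean=2.2227  Neff=5.3595  idx=[0, 1, 2, 2, 4, 5]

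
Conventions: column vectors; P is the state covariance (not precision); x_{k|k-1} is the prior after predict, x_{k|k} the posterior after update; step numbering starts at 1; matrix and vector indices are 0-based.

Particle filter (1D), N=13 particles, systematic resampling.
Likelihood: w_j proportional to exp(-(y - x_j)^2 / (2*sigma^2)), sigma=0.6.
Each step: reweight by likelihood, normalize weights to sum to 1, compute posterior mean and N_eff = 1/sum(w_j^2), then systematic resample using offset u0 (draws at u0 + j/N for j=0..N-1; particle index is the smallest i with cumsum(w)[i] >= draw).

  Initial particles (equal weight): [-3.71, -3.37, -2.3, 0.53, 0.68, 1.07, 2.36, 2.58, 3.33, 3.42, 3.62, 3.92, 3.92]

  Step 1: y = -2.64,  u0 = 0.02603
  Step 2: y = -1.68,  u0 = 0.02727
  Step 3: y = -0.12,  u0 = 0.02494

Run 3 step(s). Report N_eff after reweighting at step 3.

N_eff = 13.0000

step 1: w=[0.1330, 0.3113, 0.5557, 0.0000, 0.0000, 0.0000, 0.0000, 0.0000, 0.0000, 0.0000, 0.0000, 0.0000, 0.0000]  mean=-2.8206  Neff=2.3619  idx=[0, 0, 1, 1, 1, 1, 2, 2, 2, 2, 2, 2, 2]
step 2: w=[0.0008, 0.0008, 0.0045, 0.0045, 0.0045, 0.0045, 0.1400, 0.1400, 0.1400, 0.1400, 0.1400, 0.1400, 0.1400]  mean=-2.3216  Neff=7.2790  idx=[6, 6, 7, 7, 8, 8, 9, 9, 10, 10, 11, 12, 12]
step 3: w=[0.0769, 0.0769, 0.0769, 0.0769, 0.0769, 0.0769, 0.0769, 0.0769, 0.0769, 0.0769, 0.0769, 0.0769, 0.0769]  mean=-2.3000  Neff=13.0000  idx=[0, 1, 2, 3, 4, 5, 6, 7, 8, 9, 10, 11, 12]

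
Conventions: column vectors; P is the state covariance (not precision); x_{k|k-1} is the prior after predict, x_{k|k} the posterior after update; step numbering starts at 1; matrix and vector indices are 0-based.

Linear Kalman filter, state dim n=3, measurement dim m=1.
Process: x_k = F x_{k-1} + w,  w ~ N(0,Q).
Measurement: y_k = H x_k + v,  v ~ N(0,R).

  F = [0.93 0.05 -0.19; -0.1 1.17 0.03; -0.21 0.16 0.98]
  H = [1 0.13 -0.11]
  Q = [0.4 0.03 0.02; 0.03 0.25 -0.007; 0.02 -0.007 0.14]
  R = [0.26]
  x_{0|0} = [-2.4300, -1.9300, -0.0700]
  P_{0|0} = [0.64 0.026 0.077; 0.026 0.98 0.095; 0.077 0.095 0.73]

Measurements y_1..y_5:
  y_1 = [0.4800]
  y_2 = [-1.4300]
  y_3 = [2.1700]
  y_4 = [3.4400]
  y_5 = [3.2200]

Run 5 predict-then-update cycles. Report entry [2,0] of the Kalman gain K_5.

K[2,0] = -0.4030

step 1: x^-=[-2.3431, -2.0172, 0.1329]  P^-=[0.9557 0.0344 -0.1545; 0.0344 1.5987 0.3059; -0.1545 0.3059 0.8908]  S=[1.2877]  K=[0.7589; 0.1620; -0.1652]  nu=[3.1000]  x^+=[0.0093, -1.5150, -0.3791]  P^+=[0.2142 -0.1239 0.0069; -0.1239 1.5649 0.3404; 0.0069 0.3404 0.8556]
step 2: x^-=[0.0050, -1.7848, -0.6159]  P^-=[0.5996 -0.1122 -0.1728; -0.1122 2.4479 0.7392; -0.1728 0.7392 1.1235]  S=[0.9023]  K=[0.6694; 0.1382; -0.2220]  nu=[-1.2707]  x^+=[-0.8457, -1.9604, -0.3337]  P^+=[0.1952 -0.1957 -0.0387; -0.1957 2.4307 0.7669; -0.0387 0.7669 1.0790]
step 3: x^-=[-0.8211, -2.2191, -0.4631]  P^-=[0.5948 -0.2352 -0.2492; -0.2352 3.6802 1.4221; -0.2492 1.4221 1.5167]  S=[0.8884]  K=[0.6660; 0.0977; -0.2603]  nu=[3.2286]  x^+=[1.3292, -1.9038, -1.3034]  P^+=[0.2008 -0.2930 -0.0953; -0.2930 3.6717 1.4447; -0.0953 1.4447 1.4565]
step 4: x^-=[1.3886, -2.3994, -1.8611]  P^-=[0.6144 -0.4230 -0.3653; -0.4230 5.4501 2.4774; -0.3653 2.4774 2.1536]  S=[0.8921]  K=[0.6721; 0.0146; -0.3140]  nu=[2.1586]  x^+=[2.8394, -2.3680, -2.5390]  P^+=[0.2114 -0.4317 -0.1770; -0.4317 5.4499 2.4815; -0.1770 2.4815 2.0656]
step 5: x^-=[3.0047, -3.1306, -3.4633]  P^-=[0.6463 -0.7064 -0.5443; -0.7064 7.9906 4.0670; -0.5443 4.0670 3.1528]  S=[0.8992]  K=[0.6832; -0.1279; -0.4030]  nu=[0.2414]  x^+=[3.1695, -3.1615, -3.5606]  P^+=[0.2266 -0.6279 -0.2967; -0.6279 7.9759 4.0207; -0.2967 4.0207 3.0067]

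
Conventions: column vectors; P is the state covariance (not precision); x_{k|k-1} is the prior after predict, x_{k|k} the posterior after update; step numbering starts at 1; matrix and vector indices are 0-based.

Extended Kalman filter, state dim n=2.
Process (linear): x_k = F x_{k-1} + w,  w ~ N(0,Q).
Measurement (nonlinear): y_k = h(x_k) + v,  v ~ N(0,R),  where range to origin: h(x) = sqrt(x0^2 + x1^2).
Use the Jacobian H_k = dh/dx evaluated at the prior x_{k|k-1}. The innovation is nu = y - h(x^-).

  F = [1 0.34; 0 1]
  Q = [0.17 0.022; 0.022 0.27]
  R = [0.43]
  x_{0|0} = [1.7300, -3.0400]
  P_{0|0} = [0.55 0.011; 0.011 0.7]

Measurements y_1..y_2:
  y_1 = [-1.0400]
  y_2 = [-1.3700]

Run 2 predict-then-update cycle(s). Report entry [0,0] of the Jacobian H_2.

H_jac[0,0] = 0.9867

step 1: x^-=[0.6964, -3.0400]  P^-=[0.8084 0.2710; 0.2710 0.9700]  H_jac=[0.2233 -0.9748]  S=[1.2740]  K=[-0.0657; -0.6947]  nu=[-4.1587]  x^+=[0.9695, -0.1510]  P^+=[0.8029 0.2129; 0.2129 0.3552]
step 2: x^-=[0.9181, -0.1510]  P^-=[1.1587 0.3557; 0.3557 0.6252]  H_jac=[0.9867 -0.1623]  S=[1.4608]  K=[0.7432; 0.1708]  nu=[-2.3004]  x^+=[-0.7916, -0.5439]  P^+=[0.3519 0.1703; 0.1703 0.5826]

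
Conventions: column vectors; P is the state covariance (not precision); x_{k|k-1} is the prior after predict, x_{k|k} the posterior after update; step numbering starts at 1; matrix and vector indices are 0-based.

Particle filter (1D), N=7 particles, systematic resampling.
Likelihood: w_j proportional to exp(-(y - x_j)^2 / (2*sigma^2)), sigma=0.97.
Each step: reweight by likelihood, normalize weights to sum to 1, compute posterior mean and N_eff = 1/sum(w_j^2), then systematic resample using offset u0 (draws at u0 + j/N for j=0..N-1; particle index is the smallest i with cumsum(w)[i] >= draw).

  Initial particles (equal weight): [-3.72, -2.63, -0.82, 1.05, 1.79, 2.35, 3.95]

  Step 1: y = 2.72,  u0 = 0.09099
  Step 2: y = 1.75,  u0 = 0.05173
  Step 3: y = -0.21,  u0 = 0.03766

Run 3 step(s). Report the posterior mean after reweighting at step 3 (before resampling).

post_mean = 1.4871

step 1: w=[0.0000, 0.0000, 0.0006, 0.1015, 0.2823, 0.4156, 0.2000]  mean=2.3782  Neff=3.3035  idx=[3, 4, 4, 5, 5, 6, 6]
step 2: w=[0.1685, 0.2185, 0.2185, 0.1806, 0.1806, 0.0167, 0.0167]  mean=1.9397  Neff=5.2736  idx=[0, 1, 1, 2, 3, 3, 4]
step 3: w=[0.4886, 0.1356, 0.1356, 0.1356, 0.0349, 0.0349, 0.0349]  mean=1.4871  Neff=3.3614  idx=[0, 0, 0, 0, 1, 2, 3]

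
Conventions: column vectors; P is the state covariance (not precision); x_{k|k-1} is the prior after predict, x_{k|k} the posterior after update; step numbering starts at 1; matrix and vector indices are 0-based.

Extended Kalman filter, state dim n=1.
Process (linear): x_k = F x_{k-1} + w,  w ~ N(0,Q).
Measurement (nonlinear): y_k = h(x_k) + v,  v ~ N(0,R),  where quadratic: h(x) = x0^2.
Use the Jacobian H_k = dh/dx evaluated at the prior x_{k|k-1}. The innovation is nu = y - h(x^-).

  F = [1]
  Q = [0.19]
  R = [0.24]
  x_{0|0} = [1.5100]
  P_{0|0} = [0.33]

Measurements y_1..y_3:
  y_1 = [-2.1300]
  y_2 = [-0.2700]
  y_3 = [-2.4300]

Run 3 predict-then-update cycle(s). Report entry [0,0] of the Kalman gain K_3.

step 1: x^-=[1.5100]  P^-=[0.5200]  H_jac=[3.0200]  S=[4.9826]  K=[0.3152]  nu=[-4.4101]  x^+=[0.1200]  P^+=[0.0250]
step 2: x^-=[0.1200]  P^-=[0.2150]  H_jac=[0.2401]  S=[0.2524]  K=[0.2046]  nu=[-0.2844]  x^+=[0.0619]  P^+=[0.2045]
step 3: x^-=[0.0619]  P^-=[0.3945]  H_jac=[0.1237]  S=[0.2460]  K=[0.1984]  nu=[-2.4338]  x^+=[-0.4210]  P^+=[0.3848]

K[0,0] = 0.1984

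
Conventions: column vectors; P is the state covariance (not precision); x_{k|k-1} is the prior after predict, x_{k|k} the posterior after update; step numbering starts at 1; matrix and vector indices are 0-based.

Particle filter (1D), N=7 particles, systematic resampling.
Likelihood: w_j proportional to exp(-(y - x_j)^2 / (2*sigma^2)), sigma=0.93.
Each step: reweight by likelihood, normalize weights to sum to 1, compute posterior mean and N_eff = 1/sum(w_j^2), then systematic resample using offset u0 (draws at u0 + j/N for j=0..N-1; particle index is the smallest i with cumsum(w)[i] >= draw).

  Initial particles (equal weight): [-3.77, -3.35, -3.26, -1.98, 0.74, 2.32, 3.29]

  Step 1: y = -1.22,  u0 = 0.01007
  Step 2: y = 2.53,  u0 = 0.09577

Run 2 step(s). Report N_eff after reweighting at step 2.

N_eff = 5.0010

step 1: w=[0.0230, 0.0718, 0.0892, 0.7080, 0.1073, 0.0007, 0.0000]  mean=-1.9388  Neff=1.8996  idx=[0, 2, 3, 3, 3, 3, 3]
step 2: w=[0.0000, 0.0001, 0.2000, 0.2000, 0.2000, 0.2000, 0.2000]  mean=-1.9801  Neff=5.0010  idx=[2, 3, 3, 4, 5, 6, 6]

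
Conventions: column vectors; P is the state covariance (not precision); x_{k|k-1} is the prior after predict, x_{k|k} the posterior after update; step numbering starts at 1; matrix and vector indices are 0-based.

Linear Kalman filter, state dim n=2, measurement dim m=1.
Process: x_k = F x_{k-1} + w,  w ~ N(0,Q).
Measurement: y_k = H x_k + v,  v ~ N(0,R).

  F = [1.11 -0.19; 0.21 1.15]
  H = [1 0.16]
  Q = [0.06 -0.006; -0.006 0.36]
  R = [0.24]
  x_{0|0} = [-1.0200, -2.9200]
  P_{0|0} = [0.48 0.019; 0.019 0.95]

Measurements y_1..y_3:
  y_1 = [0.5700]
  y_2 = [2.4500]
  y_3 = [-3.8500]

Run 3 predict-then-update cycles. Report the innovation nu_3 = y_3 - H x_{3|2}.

step 1: x^-=[-0.5774, -3.5722]  P^-=[0.6777 -0.0782; -0.0782 1.6467]  S=[0.9348]  K=[0.7116; 0.1982]  nu=[1.7190]  x^+=[0.6457, -3.2315]  P^+=[0.2044 -0.2100; -0.2100 1.6100]
step 2: x^-=[1.3307, -3.5806]  P^-=[0.4585 -0.5699; -0.5699 2.3968]  S=[0.5775]  K=[0.6361; -0.3227]  nu=[1.6922]  x^+=[2.4071, -4.1267]  P^+=[0.2249 -0.4513; -0.4513 2.3366]
step 3: x^-=[3.4559, -4.2402]  P^-=[0.6118 -1.0222; -1.0222 3.2421]  S=[0.6077]  K=[0.7376; -0.8286]  nu=[-6.6275]  x^+=[-1.4326, 1.2512]  P^+=[0.2812 -0.6509; -0.6509 2.8249]

innov = [-6.6275]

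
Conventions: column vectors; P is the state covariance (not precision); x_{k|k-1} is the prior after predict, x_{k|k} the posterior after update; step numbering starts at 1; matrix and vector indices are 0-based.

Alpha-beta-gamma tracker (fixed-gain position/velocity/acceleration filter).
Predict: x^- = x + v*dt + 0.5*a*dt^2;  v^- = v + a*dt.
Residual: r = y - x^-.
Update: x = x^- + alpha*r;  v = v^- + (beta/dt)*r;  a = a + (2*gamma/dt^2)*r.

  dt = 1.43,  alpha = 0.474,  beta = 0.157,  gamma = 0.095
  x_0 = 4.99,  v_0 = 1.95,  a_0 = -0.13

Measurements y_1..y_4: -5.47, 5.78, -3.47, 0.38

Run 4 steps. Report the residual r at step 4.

step 1: x_pred=7.6456  r=-13.1156  x^+=1.4288  v^+=0.3241  a^+=-1.3486
step 2: x_pred=0.5134  r=5.2666  x^+=3.0098  v^+=-1.0262  a^+=-0.8593
step 3: x_pred=0.6638  r=-4.1338  x^+=-1.2956  v^+=-2.7088  a^+=-1.2434
step 4: x_pred=-6.4405  r=6.8205  x^+=-3.2076  v^+=-3.7380  a^+=-0.6096

resid = 6.8205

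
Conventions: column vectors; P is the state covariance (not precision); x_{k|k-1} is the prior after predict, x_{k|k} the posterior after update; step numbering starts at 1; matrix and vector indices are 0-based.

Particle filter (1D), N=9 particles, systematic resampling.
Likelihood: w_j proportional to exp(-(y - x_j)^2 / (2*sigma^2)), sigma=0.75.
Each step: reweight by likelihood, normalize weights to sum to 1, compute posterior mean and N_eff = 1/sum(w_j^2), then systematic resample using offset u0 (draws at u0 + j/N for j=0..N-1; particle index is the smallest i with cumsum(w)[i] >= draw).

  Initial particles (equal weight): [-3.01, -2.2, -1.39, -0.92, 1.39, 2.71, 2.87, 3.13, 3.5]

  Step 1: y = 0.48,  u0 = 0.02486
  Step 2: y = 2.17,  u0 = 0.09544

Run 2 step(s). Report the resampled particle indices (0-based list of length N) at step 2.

resampled_idx = [3, 4, 4, 5, 6, 6, 7, 8, 8]

step 1: w=[0.0000, 0.0023, 0.0620, 0.2429, 0.6643, 0.0167, 0.0086, 0.0027, 0.0004]  mean=0.6885  Neff=1.9820  idx=[2, 3, 3, 4, 4, 4, 4, 4, 4]
step 2: w=[0.0000, 0.0001, 0.0001, 0.1666, 0.1666, 0.1666, 0.1666, 0.1666, 0.1666]  mean=1.3897  Neff=6.0015  idx=[3, 4, 4, 5, 6, 6, 7, 8, 8]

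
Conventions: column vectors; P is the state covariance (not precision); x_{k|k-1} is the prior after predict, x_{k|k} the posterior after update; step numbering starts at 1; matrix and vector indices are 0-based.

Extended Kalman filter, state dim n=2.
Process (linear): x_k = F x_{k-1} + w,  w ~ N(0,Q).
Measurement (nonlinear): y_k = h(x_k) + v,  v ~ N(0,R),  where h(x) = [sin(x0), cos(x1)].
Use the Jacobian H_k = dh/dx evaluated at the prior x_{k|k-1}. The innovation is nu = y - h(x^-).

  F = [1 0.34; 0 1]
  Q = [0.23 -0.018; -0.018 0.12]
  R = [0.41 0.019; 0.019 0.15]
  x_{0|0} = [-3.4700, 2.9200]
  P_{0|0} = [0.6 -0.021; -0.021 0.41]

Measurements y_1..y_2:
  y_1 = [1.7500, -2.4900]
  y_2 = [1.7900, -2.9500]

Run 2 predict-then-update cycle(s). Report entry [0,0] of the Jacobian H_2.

step 1: x^-=[-2.4772, 2.9200]  P^-=[0.8631 0.1004; 0.1004 0.5300]  H_jac=[-0.7873 0.0000; 0.0000 -0.2198]  S=[0.9450 0.0364; 0.0364 0.1756]  K=[-0.7200 0.0235; -0.0586 -0.6512]  nu=[2.3666, -1.5145]  x^+=[-4.2167, 3.7676]  P^+=[0.3744 0.0462; 0.0462 0.4495]
step 2: x^-=[-2.9357, 3.7676]  P^-=[0.6878 0.1811; 0.1811 0.5695]  H_jac=[-0.9789 0.0000; 0.0000 0.5859]  S=[1.0690 -0.0848; -0.0848 0.3455]  K=[-0.6174 0.1554; -0.0909 0.9434]  nu=[1.9945, -2.1396]  x^+=[-4.4997, 1.5676]  P^+=[0.2556 0.0198; 0.0198 0.2386]

H_jac[0,0] = -0.9789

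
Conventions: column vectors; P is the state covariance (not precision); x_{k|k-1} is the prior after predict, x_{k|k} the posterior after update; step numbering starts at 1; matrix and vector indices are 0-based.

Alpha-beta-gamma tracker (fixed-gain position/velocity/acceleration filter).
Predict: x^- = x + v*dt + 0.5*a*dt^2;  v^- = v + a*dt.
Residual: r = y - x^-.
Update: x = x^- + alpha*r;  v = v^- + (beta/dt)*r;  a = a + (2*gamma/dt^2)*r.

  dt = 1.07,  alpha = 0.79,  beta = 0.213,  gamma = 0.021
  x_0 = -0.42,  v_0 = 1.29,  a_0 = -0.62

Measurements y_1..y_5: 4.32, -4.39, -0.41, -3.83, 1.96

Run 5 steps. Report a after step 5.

step 1: x_pred=0.6054  r=3.7146  x^+=3.5399  v^+=1.3661  a^+=-0.4837
step 2: x_pred=4.7247  r=-9.1147  x^+=-2.4759  v^+=-0.9660  a^+=-0.8181
step 3: x_pred=-3.9778  r=3.5678  x^+=-1.1592  v^+=-1.1311  a^+=-0.6872
step 4: x_pred=-2.7629  r=-1.0671  x^+=-3.6059  v^+=-2.0788  a^+=-0.7264
step 5: x_pred=-6.2461  r=8.2061  x^+=0.2367  v^+=-1.2225  a^+=-0.4253

a_post = -0.4253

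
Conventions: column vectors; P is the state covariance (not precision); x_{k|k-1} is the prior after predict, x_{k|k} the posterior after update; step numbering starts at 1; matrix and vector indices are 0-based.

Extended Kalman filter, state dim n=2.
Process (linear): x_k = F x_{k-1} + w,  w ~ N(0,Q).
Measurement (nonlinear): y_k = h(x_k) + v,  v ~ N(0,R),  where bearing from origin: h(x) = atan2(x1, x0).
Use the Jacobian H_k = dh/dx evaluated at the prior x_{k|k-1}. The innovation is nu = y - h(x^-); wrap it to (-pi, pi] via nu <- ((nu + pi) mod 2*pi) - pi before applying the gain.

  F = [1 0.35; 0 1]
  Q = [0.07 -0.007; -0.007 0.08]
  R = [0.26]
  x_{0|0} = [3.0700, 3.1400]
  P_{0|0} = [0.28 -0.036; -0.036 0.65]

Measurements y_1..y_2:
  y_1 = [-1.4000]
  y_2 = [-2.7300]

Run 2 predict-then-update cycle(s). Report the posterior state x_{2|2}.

x_post = [5.3450, 3.5010]

step 1: x^-=[4.1690, 3.1400]  P^-=[0.4044 0.1845; 0.1845 0.7300]  H_jac=[-0.1153 0.1530]  S=[0.2760]  K=[-0.0666; 0.3278]  nu=[-2.0455]  x^+=[4.3052, 2.4695]  P^+=[0.4032 0.1905; 0.1905 0.7003]
step 2: x^-=[5.1696, 2.4695]  P^-=[0.6924 0.4286; 0.4286 0.7803]  H_jac=[-0.0752 0.1575]  S=[0.2731]  K=[0.0565; 0.3319]  nu=[3.1075]  x^+=[5.3450, 3.5010]  P^+=[0.6915 0.4235; 0.4235 0.7503]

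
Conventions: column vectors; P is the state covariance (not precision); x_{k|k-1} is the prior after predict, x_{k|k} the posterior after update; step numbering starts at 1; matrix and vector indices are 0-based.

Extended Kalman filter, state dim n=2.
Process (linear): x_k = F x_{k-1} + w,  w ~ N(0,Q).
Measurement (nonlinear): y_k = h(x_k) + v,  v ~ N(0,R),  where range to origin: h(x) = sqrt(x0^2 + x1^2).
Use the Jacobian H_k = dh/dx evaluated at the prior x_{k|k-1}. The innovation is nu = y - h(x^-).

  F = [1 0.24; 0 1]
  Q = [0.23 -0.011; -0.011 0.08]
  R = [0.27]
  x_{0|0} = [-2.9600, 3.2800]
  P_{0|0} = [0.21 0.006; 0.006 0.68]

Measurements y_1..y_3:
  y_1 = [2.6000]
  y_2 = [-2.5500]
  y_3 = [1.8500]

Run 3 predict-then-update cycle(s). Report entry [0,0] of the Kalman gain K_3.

K[0,0] = -0.9162

step 1: x^-=[-2.1728, 3.2800]  P^-=[0.4820 0.1582; 0.1582 0.7600]  H_jac=[-0.5523 0.8337]  S=[0.7996]  K=[-0.1680; 0.6832]  nu=[-1.3344]  x^+=[-1.9486, 2.3684]  P^+=[0.4595 0.2500; 0.2500 0.3868]
step 2: x^-=[-1.3802, 2.3684]  P^-=[0.8317 0.3318; 0.3318 0.4668]  H_jac=[-0.5035 0.8640]  S=[0.5407]  K=[-0.2443; 0.4370]  nu=[-5.2912]  x^+=[-0.0874, 0.0560]  P^+=[0.7995 0.3895; 0.3895 0.3636]
step 3: x^-=[-0.0739, 0.0560]  P^-=[1.2374 0.4658; 0.4658 0.4436]  H_jac=[-0.7971 0.6039]  S=[0.7695]  K=[-0.9162; -0.1344]  nu=[1.7573]  x^+=[-1.6839, -0.1802]  P^+=[0.5914 0.3710; 0.3710 0.4297]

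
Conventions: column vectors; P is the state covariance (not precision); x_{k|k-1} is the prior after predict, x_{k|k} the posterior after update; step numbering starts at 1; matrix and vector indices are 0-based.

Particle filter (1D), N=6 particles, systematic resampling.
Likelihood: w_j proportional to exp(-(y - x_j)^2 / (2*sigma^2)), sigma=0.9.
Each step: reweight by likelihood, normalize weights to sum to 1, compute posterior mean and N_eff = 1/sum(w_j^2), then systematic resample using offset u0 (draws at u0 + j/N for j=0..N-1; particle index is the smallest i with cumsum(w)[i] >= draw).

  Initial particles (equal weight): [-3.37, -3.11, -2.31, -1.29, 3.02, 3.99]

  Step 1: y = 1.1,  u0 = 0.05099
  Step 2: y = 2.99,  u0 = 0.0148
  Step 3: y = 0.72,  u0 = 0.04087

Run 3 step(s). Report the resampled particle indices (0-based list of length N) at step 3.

resampled_idx = [0, 1, 2, 3, 4, 5]

step 1: w=[0.0000, 0.0001, 0.0055, 0.2121, 0.7407, 0.0416]  mean=2.1158  Neff=1.6798  idx=[3, 3, 4, 4, 4, 4]
step 2: w=[0.0000, 0.0000, 0.2500, 0.2500, 0.2500, 0.2500]  mean=3.0200  Neff=4.0000  idx=[2, 2, 3, 4, 4, 5]
step 3: w=[0.1667, 0.1667, 0.1667, 0.1667, 0.1667, 0.1667]  mean=3.0200  Neff=6.0000  idx=[0, 1, 2, 3, 4, 5]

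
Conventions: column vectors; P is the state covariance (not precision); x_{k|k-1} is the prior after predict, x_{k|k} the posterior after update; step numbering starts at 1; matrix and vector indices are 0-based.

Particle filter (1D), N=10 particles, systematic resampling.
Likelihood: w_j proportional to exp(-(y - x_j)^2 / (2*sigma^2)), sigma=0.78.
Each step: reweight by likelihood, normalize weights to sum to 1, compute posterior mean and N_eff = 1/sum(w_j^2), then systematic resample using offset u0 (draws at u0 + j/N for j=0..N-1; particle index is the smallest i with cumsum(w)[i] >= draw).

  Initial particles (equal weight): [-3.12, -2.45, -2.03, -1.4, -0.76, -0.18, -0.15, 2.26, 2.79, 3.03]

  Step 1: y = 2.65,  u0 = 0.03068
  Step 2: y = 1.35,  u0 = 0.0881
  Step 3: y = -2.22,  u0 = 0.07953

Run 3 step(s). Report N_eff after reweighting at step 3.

N_eff = 6.0723

step 1: w=[0.0000, 0.0000, 0.0000, 0.0000, 0.0000, 0.0005, 0.0006, 0.3200, 0.3568, 0.3220]  mean=2.6944  Neff=2.9989  idx=[7, 7, 7, 8, 8, 8, 8, 9, 9, 9]
step 2: w=[0.1992, 0.1992, 0.1992, 0.0716, 0.0716, 0.0716, 0.0716, 0.0387, 0.0387, 0.0387]  mean=2.5011  Neff=6.9425  idx=[0, 0, 1, 1, 2, 2, 4, 5, 7, 9]
step 3: w=[0.1657, 0.1657, 0.1657, 0.1657, 0.1657, 0.1657, 0.0027, 0.0027, 0.0004, 0.0004]  mean=2.2634  Neff=6.0723  idx=[0, 1, 1, 2, 2, 3, 4, 4, 5, 5]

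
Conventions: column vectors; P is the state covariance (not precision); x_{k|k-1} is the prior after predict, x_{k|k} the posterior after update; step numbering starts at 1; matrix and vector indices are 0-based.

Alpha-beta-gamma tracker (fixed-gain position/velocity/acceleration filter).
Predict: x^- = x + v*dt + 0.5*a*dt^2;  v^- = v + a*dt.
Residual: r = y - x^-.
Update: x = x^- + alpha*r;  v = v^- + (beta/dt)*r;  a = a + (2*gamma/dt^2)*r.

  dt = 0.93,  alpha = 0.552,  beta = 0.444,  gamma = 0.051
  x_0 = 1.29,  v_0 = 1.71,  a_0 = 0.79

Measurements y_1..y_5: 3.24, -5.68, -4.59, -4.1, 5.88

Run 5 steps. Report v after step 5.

step 1: x_pred=3.2219  r=0.0181  x^+=3.2319  v^+=2.4533  a^+=0.7921
step 2: x_pred=5.8561  r=-11.5361  x^+=-0.5118  v^+=-2.3175  a^+=-0.5683
step 3: x_pred=-2.9129  r=-1.6771  x^+=-3.8387  v^+=-3.6468  a^+=-0.7661
step 4: x_pred=-7.5615  r=3.4615  x^+=-5.6507  v^+=-2.7067  a^+=-0.3579
step 5: x_pred=-8.3227  r=14.2027  x^+=-0.4828  v^+=3.7411  a^+=1.3171

v_post = 3.7411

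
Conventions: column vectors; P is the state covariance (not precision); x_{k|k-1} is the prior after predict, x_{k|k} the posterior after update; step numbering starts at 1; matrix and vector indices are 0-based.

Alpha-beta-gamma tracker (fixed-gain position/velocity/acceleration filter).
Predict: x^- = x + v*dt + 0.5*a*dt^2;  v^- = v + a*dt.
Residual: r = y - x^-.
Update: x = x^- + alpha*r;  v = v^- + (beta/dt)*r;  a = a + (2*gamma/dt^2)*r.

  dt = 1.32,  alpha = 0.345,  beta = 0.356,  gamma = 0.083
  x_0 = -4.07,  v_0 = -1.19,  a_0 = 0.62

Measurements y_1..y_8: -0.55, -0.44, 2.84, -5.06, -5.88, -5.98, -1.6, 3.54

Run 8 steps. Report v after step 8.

step 1: x_pred=-5.1007  r=4.5507  x^+=-3.5307  v^+=0.8557  a^+=1.0535
step 2: x_pred=-1.4833  r=1.0433  x^+=-1.1234  v^+=2.5278  a^+=1.1529
step 3: x_pred=3.2177  r=-0.3777  x^+=3.0874  v^+=3.9478  a^+=1.1170
step 4: x_pred=9.2716  r=-14.3316  x^+=4.3272  v^+=1.5570  a^+=-0.2484
step 5: x_pred=6.1660  r=-12.0460  x^+=2.0101  v^+=-2.0197  a^+=-1.3961
step 6: x_pred=-1.8721  r=-4.1079  x^+=-3.2894  v^+=-4.9704  a^+=-1.7874
step 7: x_pred=-11.4074  r=9.8074  x^+=-8.0239  v^+=-4.6847  a^+=-0.8530
step 8: x_pred=-14.9509  r=18.4909  x^+=-8.5715  v^+=-0.8238  a^+=0.9086

v_post = -0.8238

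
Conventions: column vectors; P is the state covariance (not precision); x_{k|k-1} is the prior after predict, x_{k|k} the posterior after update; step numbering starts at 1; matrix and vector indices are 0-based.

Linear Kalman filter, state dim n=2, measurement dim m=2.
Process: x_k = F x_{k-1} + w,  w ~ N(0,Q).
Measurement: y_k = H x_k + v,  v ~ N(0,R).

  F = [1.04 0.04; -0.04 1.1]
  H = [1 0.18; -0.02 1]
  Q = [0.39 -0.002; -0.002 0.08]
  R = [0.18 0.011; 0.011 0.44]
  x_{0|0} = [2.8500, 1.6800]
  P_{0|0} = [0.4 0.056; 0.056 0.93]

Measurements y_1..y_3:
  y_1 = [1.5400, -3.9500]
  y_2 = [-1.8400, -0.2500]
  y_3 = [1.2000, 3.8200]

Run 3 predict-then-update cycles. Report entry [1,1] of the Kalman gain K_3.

step 1: x^-=[3.0312, 1.7340]  P^-=[0.8288 0.0863; 0.0863 1.2010]  S=[1.0788 0.2966; 0.2966 1.6379]  K=[0.8114 -0.1044; 0.0832 0.7171]  nu=[-1.8033, -5.6234]  x^+=[2.1549, -2.4488]  P^+=[0.1510 -0.0340; -0.0340 0.3158]
step 2: x^-=[2.1432, -2.7799]  P^-=[0.5510 -0.0332; -0.0332 0.4653]  S=[0.7341 0.0507; 0.0507 0.9069]  K=[0.7487 -0.0906; 0.0335 0.5120]  nu=[-3.4828, 2.5728]  x^+=[-0.6973, -1.5796]  P^+=[0.1390 -0.0288; -0.0288 0.2251]
step 3: x^-=[-0.7884, -1.7096]  P^-=[0.5383 -0.0308; -0.0308 0.3551]  S=[0.7187 0.0334; 0.0334 0.7965]  K=[0.7451 -0.0835; 0.0253 0.4455]  nu=[2.2961, 5.5139]  x^+=[0.4622, 0.8049]  P^+=[0.1378 -0.0258; -0.0258 0.1958]

K[1,1] = 0.4455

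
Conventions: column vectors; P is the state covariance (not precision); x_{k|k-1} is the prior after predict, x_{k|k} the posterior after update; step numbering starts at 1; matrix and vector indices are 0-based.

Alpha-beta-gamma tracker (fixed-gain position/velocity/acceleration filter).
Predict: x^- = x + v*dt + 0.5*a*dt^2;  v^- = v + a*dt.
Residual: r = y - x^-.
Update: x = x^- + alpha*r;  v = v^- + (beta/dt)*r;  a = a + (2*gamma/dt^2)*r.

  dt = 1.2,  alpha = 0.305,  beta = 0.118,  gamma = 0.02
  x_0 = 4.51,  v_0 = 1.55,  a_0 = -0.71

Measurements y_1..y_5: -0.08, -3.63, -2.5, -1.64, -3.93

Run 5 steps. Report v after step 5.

v_post = -4.4823

step 1: x_pred=5.8588  r=-5.9388  x^+=4.0475  v^+=0.1140  a^+=-0.8750
step 2: x_pred=3.5543  r=-7.1843  x^+=1.3631  v^+=-1.6424  a^+=-1.0745
step 3: x_pred=-1.3814  r=-1.1186  x^+=-1.7226  v^+=-3.0418  a^+=-1.1056
step 4: x_pred=-6.1688  r=4.5288  x^+=-4.7875  v^+=-3.9232  a^+=-0.9798
step 5: x_pred=-10.2009  r=6.2709  x^+=-8.2882  v^+=-4.4823  a^+=-0.8056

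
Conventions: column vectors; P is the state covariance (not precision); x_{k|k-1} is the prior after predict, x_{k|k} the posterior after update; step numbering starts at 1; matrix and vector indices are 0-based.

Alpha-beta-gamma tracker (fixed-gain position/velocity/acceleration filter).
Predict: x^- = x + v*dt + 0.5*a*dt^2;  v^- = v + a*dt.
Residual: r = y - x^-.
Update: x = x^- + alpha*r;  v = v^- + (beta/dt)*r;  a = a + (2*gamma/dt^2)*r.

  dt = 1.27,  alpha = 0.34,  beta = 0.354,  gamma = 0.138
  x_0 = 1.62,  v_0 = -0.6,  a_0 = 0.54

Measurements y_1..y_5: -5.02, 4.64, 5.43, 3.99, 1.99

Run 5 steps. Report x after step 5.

step 1: x_pred=1.2935  r=-6.3135  x^+=-0.8531  v^+=-1.6740  a^+=-0.5404
step 2: x_pred=-3.4149  r=8.0549  x^+=-0.6762  v^+=-0.1151  a^+=0.8380
step 3: x_pred=-0.1466  r=5.5766  x^+=1.7495  v^+=2.5036  a^+=1.7923
step 4: x_pred=6.3744  r=-2.3844  x^+=5.5637  v^+=4.1151  a^+=1.3842
step 5: x_pred=11.9062  r=-9.9162  x^+=8.5347  v^+=3.1091  a^+=-0.3126

x_post = 8.5347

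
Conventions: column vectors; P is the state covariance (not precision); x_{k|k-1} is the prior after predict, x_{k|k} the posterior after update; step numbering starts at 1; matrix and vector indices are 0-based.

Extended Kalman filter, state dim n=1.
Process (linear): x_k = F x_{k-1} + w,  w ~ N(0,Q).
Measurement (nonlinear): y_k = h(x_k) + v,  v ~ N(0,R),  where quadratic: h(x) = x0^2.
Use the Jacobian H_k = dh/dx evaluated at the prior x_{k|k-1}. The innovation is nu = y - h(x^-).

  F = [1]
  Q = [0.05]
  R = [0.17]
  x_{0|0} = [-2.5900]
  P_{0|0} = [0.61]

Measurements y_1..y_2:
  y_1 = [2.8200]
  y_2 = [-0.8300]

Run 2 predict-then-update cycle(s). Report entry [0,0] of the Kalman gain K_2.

step 1: x^-=[-2.5900]  P^-=[0.6600]  H_jac=[-5.1800]  S=[17.8794]  K=[-0.1912]  nu=[-3.8881]  x^+=[-1.8465]  P^+=[0.0063]
step 2: x^-=[-1.8465]  P^-=[0.0563]  H_jac=[-3.6931]  S=[0.9375]  K=[-0.2217]  nu=[-4.2397]  x^+=[-0.9067]  P^+=[0.0102]

K[0,0] = -0.2217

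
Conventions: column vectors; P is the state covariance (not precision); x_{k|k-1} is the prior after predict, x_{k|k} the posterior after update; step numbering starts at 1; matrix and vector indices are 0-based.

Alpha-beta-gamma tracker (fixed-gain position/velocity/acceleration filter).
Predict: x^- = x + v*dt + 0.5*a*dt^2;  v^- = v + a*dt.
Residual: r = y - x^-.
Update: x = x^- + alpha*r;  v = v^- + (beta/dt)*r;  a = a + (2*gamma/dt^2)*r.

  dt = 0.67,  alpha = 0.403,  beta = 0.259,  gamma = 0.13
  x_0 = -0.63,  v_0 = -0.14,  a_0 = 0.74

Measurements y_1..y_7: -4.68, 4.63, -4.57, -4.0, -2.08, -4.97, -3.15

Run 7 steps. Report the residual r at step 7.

step 1: x_pred=-0.5577  r=-4.1223  x^+=-2.2190  v^+=-1.2377  a^+=-1.6476
step 2: x_pred=-3.4181  r=8.0481  x^+=-0.1747  v^+=0.7695  a^+=3.0138
step 3: x_pred=1.0173  r=-5.5873  x^+=-1.2344  v^+=0.6289  a^+=-0.2223
step 4: x_pred=-0.8629  r=-3.1371  x^+=-2.1272  v^+=-0.7328  a^+=-2.0393
step 5: x_pred=-3.0759  r=0.9959  x^+=-2.6745  v^+=-1.7141  a^+=-1.4625
step 6: x_pred=-4.1513  r=-0.8187  x^+=-4.4812  v^+=-3.0105  a^+=-1.9367
step 7: x_pred=-6.9329  r=3.7829  x^+=-5.4084  v^+=-2.8457  a^+=0.2544

resid = 3.7829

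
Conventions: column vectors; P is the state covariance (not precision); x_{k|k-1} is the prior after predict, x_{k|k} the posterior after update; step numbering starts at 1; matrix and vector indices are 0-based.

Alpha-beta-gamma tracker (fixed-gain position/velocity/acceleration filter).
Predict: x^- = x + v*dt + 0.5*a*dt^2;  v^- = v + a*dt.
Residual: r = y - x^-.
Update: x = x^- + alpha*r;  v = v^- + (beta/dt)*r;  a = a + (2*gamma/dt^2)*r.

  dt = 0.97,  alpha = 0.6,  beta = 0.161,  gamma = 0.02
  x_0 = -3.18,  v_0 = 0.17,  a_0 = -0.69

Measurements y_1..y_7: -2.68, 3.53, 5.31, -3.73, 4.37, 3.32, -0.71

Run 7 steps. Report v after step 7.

v_post = -0.8768

step 1: x_pred=-3.3397  r=0.6597  x^+=-2.9439  v^+=-0.3898  a^+=-0.6620
step 2: x_pred=-3.6334  r=7.1634  x^+=0.6646  v^+=0.1571  a^+=-0.3574
step 3: x_pred=0.6489  r=4.6611  x^+=3.4455  v^+=0.5840  a^+=-0.1593
step 4: x_pred=3.9371  r=-7.6671  x^+=-0.6631  v^+=-0.8430  a^+=-0.4852
step 5: x_pred=-1.7092  r=6.0792  x^+=1.9383  v^+=-0.3047  a^+=-0.2268
step 6: x_pred=1.5361  r=1.7839  x^+=2.6064  v^+=-0.2286  a^+=-0.1509
step 7: x_pred=2.3137  r=-3.0237  x^+=0.4995  v^+=-0.8768  a^+=-0.2795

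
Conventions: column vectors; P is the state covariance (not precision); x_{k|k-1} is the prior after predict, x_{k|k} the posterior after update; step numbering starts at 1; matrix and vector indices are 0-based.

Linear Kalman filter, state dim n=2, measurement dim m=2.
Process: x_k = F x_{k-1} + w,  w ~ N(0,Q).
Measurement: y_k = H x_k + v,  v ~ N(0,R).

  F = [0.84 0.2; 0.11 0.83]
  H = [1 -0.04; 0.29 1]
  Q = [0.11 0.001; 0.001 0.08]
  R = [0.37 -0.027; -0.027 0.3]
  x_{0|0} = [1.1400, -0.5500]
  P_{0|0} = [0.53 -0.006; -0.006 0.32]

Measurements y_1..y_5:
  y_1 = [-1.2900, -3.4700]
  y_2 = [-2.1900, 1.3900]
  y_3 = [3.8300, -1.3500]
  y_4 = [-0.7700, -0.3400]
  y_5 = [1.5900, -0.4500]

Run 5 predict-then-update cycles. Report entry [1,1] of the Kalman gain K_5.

K[1,1] = 0.3251

step 1: x^-=[0.8476, -0.3311]  P^-=[0.4948 0.0988; 0.0988 0.3058]  S=[0.8573 0.2019; 0.2019 0.7047]  K=[0.5271 0.1928; -0.0116 0.4779]  nu=[-2.1508, -3.3847]  x^+=[-0.9386, -1.9237]  P^+=[0.1894 -0.0113; -0.0113 0.1470]
step 2: x^-=[-1.1731, -1.6999]  P^-=[0.2457 0.0348; 0.0348 0.1815]  S=[0.6132 0.0713; 0.0713 0.5223]  K=[0.3808 0.1509; 0.0022 0.3664]  nu=[-1.0849, 3.4301]  x^+=[-1.0685, -0.4454]  P^+=[0.1366 -0.0046; -0.0046 0.1112]
step 3: x^-=[-0.9866, -0.4872]  P^-=[0.2093 0.0288; 0.0288 0.1574]  S=[0.5773 0.0558; 0.0558 0.4917]  K=[0.3468 0.1426; 0.0064 0.3364]  nu=[4.7972, -0.5767]  x^+=[0.5949, -0.6506]  P^+=[0.1244 -0.0027; -0.0027 0.1015]
step 4: x^-=[0.3696, -0.4746]  P^-=[0.2009 0.0274; 0.0274 0.1510]  S=[0.5690 0.0523; 0.0523 0.4838]  K=[0.3383 0.1405; 0.0075 0.3277]  nu=[-1.1586, 0.0274]  x^+=[-0.0185, -0.4742]  P^+=[0.1213 -0.0021; -0.0021 0.0987]
step 5: x^-=[-0.1104, -0.3956]  P^-=[0.1988 0.0271; 0.0271 0.1491]  S=[0.5669 0.0514; 0.0514 0.4815]  K=[0.3361 0.1400; 0.0077 0.3251]  nu=[1.6845, -0.0224]  x^+=[0.4527, -0.3899]  P^+=[0.1205 -0.0020; -0.0020 0.0979]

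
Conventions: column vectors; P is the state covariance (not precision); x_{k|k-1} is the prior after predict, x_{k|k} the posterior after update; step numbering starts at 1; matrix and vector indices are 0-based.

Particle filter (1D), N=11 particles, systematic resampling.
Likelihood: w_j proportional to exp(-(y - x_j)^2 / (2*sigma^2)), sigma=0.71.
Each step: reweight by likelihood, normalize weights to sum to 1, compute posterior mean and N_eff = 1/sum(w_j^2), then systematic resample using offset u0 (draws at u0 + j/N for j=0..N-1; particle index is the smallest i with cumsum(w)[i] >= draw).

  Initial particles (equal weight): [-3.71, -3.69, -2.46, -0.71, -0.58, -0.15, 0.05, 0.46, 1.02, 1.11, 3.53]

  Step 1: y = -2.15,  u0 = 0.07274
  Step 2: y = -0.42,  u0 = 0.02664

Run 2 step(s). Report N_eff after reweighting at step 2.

N_eff = 2.2857

step 1: w=[0.0669, 0.0712, 0.6801, 0.0957, 0.0649, 0.0142, 0.0062, 0.0009, 0.0000, 0.0000, 0.0000]  mean=-2.2909  Neff=2.0590  idx=[1, 2, 2, 2, 2, 2, 2, 2, 2, 3, 5]
step 2: w=[0.0000, 0.0081, 0.0081, 0.0081, 0.0081, 0.0081, 0.0081, 0.0081, 0.0081, 0.4648, 0.4700]  mean=-0.5608  Neff=2.2857  idx=[4, 9, 9, 9, 9, 9, 10, 10, 10, 10, 10]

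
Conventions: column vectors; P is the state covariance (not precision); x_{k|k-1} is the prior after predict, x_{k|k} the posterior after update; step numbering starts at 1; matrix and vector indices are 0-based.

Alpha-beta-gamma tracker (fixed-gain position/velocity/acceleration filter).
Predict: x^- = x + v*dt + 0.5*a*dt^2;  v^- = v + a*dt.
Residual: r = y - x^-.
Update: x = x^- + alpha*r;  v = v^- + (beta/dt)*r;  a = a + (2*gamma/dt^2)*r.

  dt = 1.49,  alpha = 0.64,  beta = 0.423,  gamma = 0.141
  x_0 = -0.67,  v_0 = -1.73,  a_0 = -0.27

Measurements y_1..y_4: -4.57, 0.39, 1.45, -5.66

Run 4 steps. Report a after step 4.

step 1: x_pred=-3.5474  r=-1.0226  x^+=-4.2019  v^+=-2.4226  a^+=-0.3999
step 2: x_pred=-8.2554  r=8.6454  x^+=-2.7224  v^+=-0.5641  a^+=0.6983
step 3: x_pred=-2.7877  r=4.2377  x^+=-0.0756  v^+=1.6794  a^+=1.2365
step 4: x_pred=3.7994  r=-9.4594  x^+=-2.2546  v^+=0.8364  a^+=0.0350

a_post = 0.0350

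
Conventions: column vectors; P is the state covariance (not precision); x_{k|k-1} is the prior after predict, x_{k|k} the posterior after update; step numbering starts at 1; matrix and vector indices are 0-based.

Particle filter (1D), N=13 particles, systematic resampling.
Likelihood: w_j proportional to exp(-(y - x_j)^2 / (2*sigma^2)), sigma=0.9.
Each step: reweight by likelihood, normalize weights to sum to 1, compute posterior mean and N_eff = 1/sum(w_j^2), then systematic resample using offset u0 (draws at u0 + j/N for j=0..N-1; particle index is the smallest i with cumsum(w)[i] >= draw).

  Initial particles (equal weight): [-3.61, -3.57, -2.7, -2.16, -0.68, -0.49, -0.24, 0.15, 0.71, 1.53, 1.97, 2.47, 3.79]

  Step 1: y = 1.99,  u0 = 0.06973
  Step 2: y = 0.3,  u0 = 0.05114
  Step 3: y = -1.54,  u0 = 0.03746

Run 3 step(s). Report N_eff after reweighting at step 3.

step 1: w=[0.0000, 0.0000, 0.0000, 0.0000, 0.0036, 0.0065, 0.0135, 0.0359, 0.1055, 0.2545, 0.2899, 0.2515, 0.0392]  mean=1.8018  Neff=4.4201  idx=[8, 8, 9, 9, 9, 10, 10, 10, 10, 11, 11, 11, 12]
step 2: w=[0.2334, 0.2334, 0.1018, 0.1018, 0.1018, 0.0463, 0.0463, 0.0463, 0.0463, 0.0142, 0.0142, 0.0142, 0.0001]  mean=1.2689  Neff=6.7008  idx=[0, 0, 0, 1, 1, 1, 2, 3, 3, 4, 6, 7, 10]
step 3: w=[0.1589, 0.1589, 0.1589, 0.1589, 0.1589, 0.1589, 0.0108, 0.0108, 0.0108, 0.0108, 0.0018, 0.0018, 0.0002]  mean=0.7501  Neff=6.5831  idx=[0, 0, 1, 1, 2, 2, 3, 3, 4, 4, 5, 5, 6]

N_eff = 6.5831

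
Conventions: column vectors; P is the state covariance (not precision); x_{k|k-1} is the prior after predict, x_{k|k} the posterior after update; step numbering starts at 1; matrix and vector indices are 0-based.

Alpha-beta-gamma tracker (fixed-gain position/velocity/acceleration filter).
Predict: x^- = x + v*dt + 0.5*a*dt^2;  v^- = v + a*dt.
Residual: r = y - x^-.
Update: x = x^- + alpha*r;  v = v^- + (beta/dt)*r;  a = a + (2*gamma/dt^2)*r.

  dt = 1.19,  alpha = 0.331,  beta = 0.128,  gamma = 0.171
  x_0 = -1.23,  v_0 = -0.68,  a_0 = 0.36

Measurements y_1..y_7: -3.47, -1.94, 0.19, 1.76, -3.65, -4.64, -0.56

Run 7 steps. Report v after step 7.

v_post = -0.8715

step 1: x_pred=-1.7843  r=-1.6857  x^+=-2.3423  v^+=-0.4329  a^+=-0.0471
step 2: x_pred=-2.8908  r=0.9508  x^+=-2.5761  v^+=-0.3867  a^+=0.1825
step 3: x_pred=-2.9070  r=3.0970  x^+=-1.8819  v^+=0.1636  a^+=0.9305
step 4: x_pred=-1.0284  r=2.7884  x^+=-0.1054  v^+=1.5708  a^+=1.6039
step 5: x_pred=2.8995  r=-6.5495  x^+=0.7316  v^+=2.7750  a^+=0.0221
step 6: x_pred=4.0495  r=-8.6895  x^+=1.1733  v^+=1.8667  a^+=-2.0764
step 7: x_pred=1.9244  r=-2.4844  x^+=1.1020  v^+=-0.8715  a^+=-2.6764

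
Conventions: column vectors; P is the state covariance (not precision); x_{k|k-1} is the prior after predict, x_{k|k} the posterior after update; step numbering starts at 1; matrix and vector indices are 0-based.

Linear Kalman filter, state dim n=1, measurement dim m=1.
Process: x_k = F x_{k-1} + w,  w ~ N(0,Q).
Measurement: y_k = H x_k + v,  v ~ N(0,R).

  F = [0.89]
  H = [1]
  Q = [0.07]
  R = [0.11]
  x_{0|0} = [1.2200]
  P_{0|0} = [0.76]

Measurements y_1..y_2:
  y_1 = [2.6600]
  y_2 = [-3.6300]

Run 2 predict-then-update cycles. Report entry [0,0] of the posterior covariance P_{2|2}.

P_post[0,0] = 0.0625

step 1: x^-=[1.0858]  P^-=[0.6720]  S=[0.7820]  K=[0.8593]  nu=[1.5742]  x^+=[2.4386]  P^+=[0.0945]
step 2: x^-=[2.1703]  P^-=[0.1449]  S=[0.2549]  K=[0.5684]  nu=[-5.8003]  x^+=[-1.1267]  P^+=[0.0625]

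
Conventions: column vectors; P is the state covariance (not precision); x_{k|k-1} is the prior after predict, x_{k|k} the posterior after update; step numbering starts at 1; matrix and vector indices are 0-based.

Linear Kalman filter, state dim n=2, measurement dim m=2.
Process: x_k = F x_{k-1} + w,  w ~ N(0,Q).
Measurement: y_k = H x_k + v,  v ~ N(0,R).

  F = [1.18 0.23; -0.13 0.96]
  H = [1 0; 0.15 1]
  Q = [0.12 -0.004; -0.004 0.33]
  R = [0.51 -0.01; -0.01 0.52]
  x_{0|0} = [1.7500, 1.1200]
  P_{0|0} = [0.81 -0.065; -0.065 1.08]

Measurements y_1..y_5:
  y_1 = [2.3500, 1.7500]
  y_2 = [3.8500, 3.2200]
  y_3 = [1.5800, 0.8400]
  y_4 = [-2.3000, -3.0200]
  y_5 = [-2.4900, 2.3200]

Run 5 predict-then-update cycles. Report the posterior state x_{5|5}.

x_post = [-0.7624, 0.5791]

step 1: x^-=[2.3226, 0.8477]  P^-=[1.2697 0.0385; 0.0385 1.3552]  S=[1.7797 0.2190; 0.2190 1.9154]  K=[0.7087 0.0385; -0.0667 0.7182]  nu=[0.0274, 0.5539]  x^+=[2.3634, 1.2437]  P^+=[0.3610 -0.0412; -0.0412 0.3803]
step 2: x^-=[3.0748, 0.8867]  P^-=[0.6205 -0.0209; -0.0209 0.6969]  S=[1.1305 0.0622; 0.0622 1.2246]  K=[0.5471 0.0312; -0.0498 0.5691]  nu=[0.7752, 1.8721]  x^+=[3.5573, 1.9134]  P^+=[0.2787 -0.0311; -0.0311 0.3011]
step 3: x^-=[4.6377, 1.3744]  P^-=[0.5072 -0.0146; -0.0146 0.6199]  S=[1.0172 0.0515; 0.0515 1.1470]  K=[0.4970 0.0313; -0.0417 0.5405]  nu=[-3.0577, -1.2301]  x^+=[3.0794, 0.8371]  P^+=[0.2532 -0.0267; -0.0267 0.2855]
step 4: x^-=[3.8263, 0.4033]  P^-=[0.4731 -0.0092; -0.0092 0.6040]  S=[0.9831 0.0518; 0.0518 1.1319]  K=[0.4795 0.0326; -0.0375 0.5341]  nu=[-6.1263, -3.9972]  x^+=[0.7581, -1.5021]  P^+=[0.2442 -0.0245; -0.0245 0.2818]
step 5: x^-=[0.5490, -1.5405]  P^-=[0.4617 -0.0062; -0.0062 0.5999]  S=[0.9717 0.0530; 0.0530 1.1284]  K=[0.4733 0.0336; -0.0355 0.5325]  nu=[-3.0390, 3.7782]  x^+=[-0.7624, 0.5791]  P^+=[0.2411 -0.0234; -0.0234 0.2808]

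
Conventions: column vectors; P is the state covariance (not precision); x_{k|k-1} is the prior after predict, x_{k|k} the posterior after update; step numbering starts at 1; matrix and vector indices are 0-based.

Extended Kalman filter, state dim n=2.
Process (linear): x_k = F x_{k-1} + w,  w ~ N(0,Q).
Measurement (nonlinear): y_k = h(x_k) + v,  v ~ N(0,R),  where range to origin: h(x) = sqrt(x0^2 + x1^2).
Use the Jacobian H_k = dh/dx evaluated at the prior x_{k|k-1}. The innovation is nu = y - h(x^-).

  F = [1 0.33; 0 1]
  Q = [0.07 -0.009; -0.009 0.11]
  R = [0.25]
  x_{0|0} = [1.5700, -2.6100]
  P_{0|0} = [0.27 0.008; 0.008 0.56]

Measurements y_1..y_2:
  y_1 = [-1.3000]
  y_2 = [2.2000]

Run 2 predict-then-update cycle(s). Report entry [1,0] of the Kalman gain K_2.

K[1,0] = 0.3108

step 1: x^-=[0.7087, -2.6100]  P^-=[0.4063 0.1838; 0.1838 0.6700]  H_jac=[0.2620 -0.9651]  S=[0.8089]  K=[-0.0877; -0.7398]  nu=[-4.0045]  x^+=[1.0598, 0.3524]  P^+=[0.4000 0.1313; 0.1313 0.2273]
step 2: x^-=[1.1761, 0.3524]  P^-=[0.5815 0.1973; 0.1973 0.3373]  H_jac=[0.9579 0.2871]  S=[0.9199]  K=[0.6671; 0.3108]  nu=[0.9723]  x^+=[1.8247, 0.6546]  P^+=[0.1721 0.0066; 0.0066 0.2485]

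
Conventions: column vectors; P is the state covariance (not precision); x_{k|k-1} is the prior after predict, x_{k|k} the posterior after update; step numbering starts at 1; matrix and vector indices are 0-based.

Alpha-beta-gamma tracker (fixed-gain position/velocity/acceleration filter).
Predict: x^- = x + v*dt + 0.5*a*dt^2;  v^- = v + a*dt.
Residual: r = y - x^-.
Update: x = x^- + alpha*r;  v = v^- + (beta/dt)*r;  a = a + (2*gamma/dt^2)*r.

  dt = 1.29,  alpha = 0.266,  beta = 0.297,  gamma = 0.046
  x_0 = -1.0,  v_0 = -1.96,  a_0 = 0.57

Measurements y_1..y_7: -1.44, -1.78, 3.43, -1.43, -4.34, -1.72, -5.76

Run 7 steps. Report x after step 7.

x_post = 0.5107

step 1: x_pred=-3.0541  r=1.6141  x^+=-2.6248  v^+=-0.8531  a^+=0.6592
step 2: x_pred=-3.1767  r=1.3967  x^+=-2.8052  v^+=0.3189  a^+=0.7365
step 3: x_pred=-1.7810  r=5.2110  x^+=-0.3949  v^+=2.4687  a^+=1.0245
step 4: x_pred=3.6422  r=-5.0722  x^+=2.2930  v^+=2.6226  a^+=0.7441
step 5: x_pred=6.2953  r=-10.6353  x^+=3.4663  v^+=1.1339  a^+=0.1562
step 6: x_pred=5.0590  r=-6.7790  x^+=3.2558  v^+=-0.2254  a^+=-0.2186
step 7: x_pred=2.7831  r=-8.5431  x^+=0.5107  v^+=-2.4743  a^+=-0.6909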